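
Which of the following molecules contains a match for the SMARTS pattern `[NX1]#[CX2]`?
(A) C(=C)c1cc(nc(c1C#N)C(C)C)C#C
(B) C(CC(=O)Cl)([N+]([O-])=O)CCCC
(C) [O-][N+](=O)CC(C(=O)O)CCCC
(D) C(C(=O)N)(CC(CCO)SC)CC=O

A

[NX1]#[CX2] describes a nitrogen triple-bonded to a two-connected carbon (a nitrile).
(A) contains a nitrile (-C#N), which satisfies every atom and bond constraint.
(B) has a nitro group (-[N+](=O)[O-]) but there is no C#N triple bond.
(C) has a nitro group (-[N+](=O)[O-]) but there is no C#N triple bond.
(D) has a primary amide (-C(=O)NH2) but the nitrogen is NX3, not NX1.
So the answer is (A).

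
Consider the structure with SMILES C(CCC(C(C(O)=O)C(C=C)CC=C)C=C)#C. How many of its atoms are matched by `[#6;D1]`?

4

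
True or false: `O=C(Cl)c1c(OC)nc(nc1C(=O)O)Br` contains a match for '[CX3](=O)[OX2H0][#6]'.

The pattern [CX3](=O)[OX2H0][#6] describes a carbonyl carbon bonded to an oxygen that is itself bonded to carbon (no H on that O) — an ester.
The closest candidate here is a carboxylic acid group (-C(=O)OH), but the singly-bonded O carries H (OX2H1, not H0). No other fragment satisfies the full query, so there is no match.

False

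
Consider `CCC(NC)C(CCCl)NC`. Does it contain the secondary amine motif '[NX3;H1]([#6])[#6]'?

Yes

The pattern [NX3;H1]([#6])[#6] describes a trivalent nitrogen with one H, bonded to two carbons — a secondary amine.
The molecule carries an N-methylamino group (-NHCH3), whose atoms satisfy every constraint of the query, so the pattern matches.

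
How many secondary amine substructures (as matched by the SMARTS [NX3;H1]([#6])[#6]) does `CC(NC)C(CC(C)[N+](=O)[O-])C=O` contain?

1

[NX3;H1]([#6])[#6] is the SMARTS for a secondary amine: a trivalent nitrogen with one H, bonded to two carbons.
Exactly one fragment in the molecule meets all constraints, giving 1 match.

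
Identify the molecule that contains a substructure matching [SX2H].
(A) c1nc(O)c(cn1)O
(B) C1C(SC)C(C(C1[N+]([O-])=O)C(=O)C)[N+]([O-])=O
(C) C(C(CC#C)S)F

C

[SX2H] describes an aliphatic sulfur with two connections, one being H (a thiol).
(A) has a hydroxyl group (-OH) but it is an -OH, not an -SH.
(B) has a methylthio ether (-SCH3) but the sulfur has H0 (bonded to two carbons), not H1.
(C) contains a thiol (-SH), which satisfies every atom and bond constraint.
So the answer is (C).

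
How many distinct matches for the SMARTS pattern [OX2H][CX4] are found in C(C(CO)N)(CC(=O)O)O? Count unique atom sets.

2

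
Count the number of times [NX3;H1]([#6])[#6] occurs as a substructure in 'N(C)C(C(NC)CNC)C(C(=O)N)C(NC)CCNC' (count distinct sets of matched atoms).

[NX3;H1]([#6])[#6] is the SMARTS for a secondary amine: a trivalent nitrogen with one H, bonded to two carbons.
The molecule carries 5 separate instances of an N-methylamino group (-NHCH3) meeting every constraint; each maps to a distinct set of atoms, giving 5 matches.

5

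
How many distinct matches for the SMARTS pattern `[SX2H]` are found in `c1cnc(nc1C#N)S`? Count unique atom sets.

1

[SX2H] is the SMARTS for a thiol: an aliphatic sulfur with two connections, one being H.
Exactly one fragment in the molecule meets all constraints, giving 1 match.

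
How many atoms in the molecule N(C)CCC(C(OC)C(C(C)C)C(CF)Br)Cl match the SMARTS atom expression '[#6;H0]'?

The query [#6;H0] means: any carbon with no attached hydrogen.
Check the 17 heavy atoms by environment: 3× C (H2) → no; 5× C (H1) → no; 1× N (H1) → no; 4× C (H3) → no; 1× Br (H0) → no; 1× O (H0) → no; 1× Cl (H0) → no; 1× F (H0) → no.
No environment satisfies the query, so 0 matching atoms.

0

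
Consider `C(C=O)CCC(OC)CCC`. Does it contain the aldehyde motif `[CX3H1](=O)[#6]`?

Yes

The pattern [CX3H1](=O)[#6] describes an sp2 carbon with one H, double-bonded to O and single-bonded to carbon — an aldehyde.
The molecule carries an aldehyde (-CHO), whose atoms satisfy every constraint of the query, so the pattern matches.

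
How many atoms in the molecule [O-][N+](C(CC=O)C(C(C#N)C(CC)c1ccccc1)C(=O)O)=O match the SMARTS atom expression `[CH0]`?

2

The query [CH0] means: aliphatic carbon with no attached hydrogen.
Check the 23 heavy atoms by environment: 2× C (H2) → no; 5× C (H1) → no; 3× O (H0) → no; 2× C (H0) → match; 1× O (H1) → no; 1× N (charge +1, H0) → no; 1× O (charge -1, H0) → no; 1× C (H3) → no; 1× c (aromatic, H0) → no; 5× c (aromatic, H1) → no; 1× N (H0) → no.
That gives 2 matching atoms.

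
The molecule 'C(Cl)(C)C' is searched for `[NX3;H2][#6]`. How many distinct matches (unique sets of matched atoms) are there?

[NX3;H2][#6] is the SMARTS for a primary amine: a trivalent nitrogen with two H attached to carbon.
No fragment in the molecule satisfies every constraint, giving 0 matches.

0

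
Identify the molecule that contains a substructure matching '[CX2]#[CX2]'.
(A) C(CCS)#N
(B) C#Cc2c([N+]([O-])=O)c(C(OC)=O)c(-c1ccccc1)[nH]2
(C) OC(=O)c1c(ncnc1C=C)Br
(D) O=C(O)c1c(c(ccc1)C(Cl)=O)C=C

B

[CX2]#[CX2] describes a carbon-carbon triple bond (an alkyne).
(A) has a nitrile (-C#N) but the triple bond is C#N, not C#C.
(B) contains an ethynyl group (-C#CH), which satisfies every atom and bond constraint.
(C) has a vinyl group (-CH=CH2) but the C=C is a double bond; both carbons are CX3, not CX2.
(D) has a vinyl group (-CH=CH2) but the C=C is a double bond; both carbons are CX3, not CX2.
So the answer is (B).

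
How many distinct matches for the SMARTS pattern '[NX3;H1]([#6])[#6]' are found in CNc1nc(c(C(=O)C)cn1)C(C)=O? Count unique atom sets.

[NX3;H1]([#6])[#6] is the SMARTS for a secondary amine: a trivalent nitrogen with one H, bonded to two carbons.
Exactly one fragment in the molecule meets all constraints, giving 1 match.

1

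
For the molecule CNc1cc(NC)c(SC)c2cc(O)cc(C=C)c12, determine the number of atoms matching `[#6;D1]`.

The query [#6;D1] means: carbon bonded to exactly one heavy atom.
Check the 19 heavy atoms by environment: 7× c (aromatic, D3) → no; 3× c (aromatic, D2) → no; 1× C (D2) → no; 4× C (D1) → match; 1× S (D2) → no; 2× N (D2) → no; 1× O (D1) → no.
That gives 4 matching atoms.

4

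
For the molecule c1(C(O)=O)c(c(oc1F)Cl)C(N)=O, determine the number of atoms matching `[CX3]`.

2

The query [CX3] means: C with X3: aliphatic carbon with exactly 3 total connections.
Check the 13 heavy atoms by environment: 1× o (aromatic, X2) → no; 4× c (aromatic, X3) → no; 1× F (X1) → no; 2× C (X3) → match; 2× O (X1) → no; 1× O (X2) → no; 1× Cl (X1) → no; 1× N (X3) → no.
That gives 2 matching atoms.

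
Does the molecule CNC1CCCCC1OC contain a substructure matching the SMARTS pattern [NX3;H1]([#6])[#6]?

Yes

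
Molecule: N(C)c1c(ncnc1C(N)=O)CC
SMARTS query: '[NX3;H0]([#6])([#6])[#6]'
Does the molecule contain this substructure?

No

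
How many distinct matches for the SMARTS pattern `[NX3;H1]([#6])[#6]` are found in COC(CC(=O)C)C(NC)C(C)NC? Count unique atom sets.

2

[NX3;H1]([#6])[#6] is the SMARTS for a secondary amine: a trivalent nitrogen with one H, bonded to two carbons.
The molecule carries 2 separate instances of an N-methylamino group (-NHCH3) meeting every constraint; each maps to a distinct set of atoms, giving 2 matches.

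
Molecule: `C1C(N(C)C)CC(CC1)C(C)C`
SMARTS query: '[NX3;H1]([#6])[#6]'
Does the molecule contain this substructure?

No

The pattern [NX3;H1]([#6])[#6] describes a trivalent nitrogen with one H, bonded to two carbons — a secondary amine.
The closest candidate here is a dimethylamino group (-N(CH3)2), but the nitrogen has H0, not H1. No other fragment satisfies the full query, so there is no match.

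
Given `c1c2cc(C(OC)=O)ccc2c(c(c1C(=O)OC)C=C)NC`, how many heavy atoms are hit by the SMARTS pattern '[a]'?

10

The query [a] means: a matches any aromatic atom.
Check the 22 heavy atoms by environment: 10× c (aromatic) → match; 7× C → no; 4× O → no; 1× N → no.
That gives 10 matching atoms.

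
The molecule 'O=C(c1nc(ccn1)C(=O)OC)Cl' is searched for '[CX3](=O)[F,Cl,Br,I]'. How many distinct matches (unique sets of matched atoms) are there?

[CX3](=O)[F,Cl,Br,I] is the SMARTS for an acyl halide: a carbonyl carbon bonded to a halogen.
Exactly one fragment in the molecule meets all constraints, giving 1 match.

1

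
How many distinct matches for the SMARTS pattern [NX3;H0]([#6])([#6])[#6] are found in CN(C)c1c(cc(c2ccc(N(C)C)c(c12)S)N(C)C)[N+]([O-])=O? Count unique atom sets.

3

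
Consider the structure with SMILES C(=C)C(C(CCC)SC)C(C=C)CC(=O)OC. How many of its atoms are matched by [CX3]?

The query [CX3] means: C with X3: aliphatic carbon with exactly 3 total connections.
Check the 17 heavy atoms by environment: 9× C (X4) → no; 5× C (X3) → match; 1× O (X1) → no; 1× O (X2) → no; 1× S (X2) → no.
That gives 5 matching atoms.

5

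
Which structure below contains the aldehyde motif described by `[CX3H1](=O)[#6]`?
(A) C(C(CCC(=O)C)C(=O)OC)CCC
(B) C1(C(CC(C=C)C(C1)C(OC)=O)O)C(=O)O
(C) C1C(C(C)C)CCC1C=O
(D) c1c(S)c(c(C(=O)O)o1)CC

C

[CX3H1](=O)[#6] describes an sp2 carbon with one H, double-bonded to O and single-bonded to carbon (an aldehyde).
(A) has an acetyl/ketone group (-C(=O)CH3) but the carbonyl carbon has H0 (two carbon neighbours), not H1.
(B) has a carboxylic acid group (-C(=O)OH) but the carbonyl carbon has H0 and is bonded to O, not H1.
(C) contains an aldehyde (-CHO), which satisfies every atom and bond constraint.
(D) has a carboxylic acid group (-C(=O)OH) but the carbonyl carbon has H0 and is bonded to O, not H1.
So the answer is (C).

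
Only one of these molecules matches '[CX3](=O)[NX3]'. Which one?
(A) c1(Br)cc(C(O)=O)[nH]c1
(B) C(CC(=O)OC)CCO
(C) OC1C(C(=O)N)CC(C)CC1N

C

[CX3](=O)[NX3] describes a carbonyl carbon bonded to a trivalent nitrogen (an amide).
(A) has a carboxylic acid group (-C(=O)OH) but the carbonyl is bonded to O, not to an NX3 nitrogen.
(B) has a methyl-ester group (-C(=O)OCH3) but the carbonyl is bonded to O, not to an NX3 nitrogen.
(C) contains a primary amide (-C(=O)NH2), which satisfies every atom and bond constraint.
So the answer is (C).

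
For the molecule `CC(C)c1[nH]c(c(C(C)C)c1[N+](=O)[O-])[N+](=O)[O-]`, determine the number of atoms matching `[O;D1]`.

4

The query [O;D1] means: aliphatic oxygen bonded to exactly one heavy atom.
Check the 17 heavy atoms by environment: 1× n (aromatic, D2) → no; 4× c (aromatic, D3) → no; 2× N (charge +1, D3) → no; 2× O (charge -1, D1) → match; 2× O (D1) → match; 2× C (D3) → no; 4× C (D1) → no.
Summing the matching environments: 2 + 2 = 4 matching atoms.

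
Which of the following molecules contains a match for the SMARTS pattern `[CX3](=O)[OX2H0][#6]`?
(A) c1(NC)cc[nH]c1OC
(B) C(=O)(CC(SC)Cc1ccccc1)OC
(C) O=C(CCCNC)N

B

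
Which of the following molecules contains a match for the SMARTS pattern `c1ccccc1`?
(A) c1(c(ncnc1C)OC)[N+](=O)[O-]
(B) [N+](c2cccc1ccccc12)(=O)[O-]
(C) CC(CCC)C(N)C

B

c1ccccc1 describes six aromatic carbons in a ring (a benzene ring).
(A) has a methyl group (-CH3) but no six-membered all-carbon aromatic ring is present.
(B) contains the required atom environment, so the pattern matches.
(C) has a methyl group (-CH3) but no six-membered all-carbon aromatic ring is present.
So the answer is (B).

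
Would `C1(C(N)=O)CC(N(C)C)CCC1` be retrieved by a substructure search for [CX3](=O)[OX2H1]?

No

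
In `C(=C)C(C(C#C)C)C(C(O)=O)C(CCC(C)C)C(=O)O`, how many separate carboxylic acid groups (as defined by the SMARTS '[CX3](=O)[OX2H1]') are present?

[CX3](=O)[OX2H1] is the SMARTS for a carboxylic acid: an sp2 carbon double-bonded to O and single-bonded to an -OH oxygen.
The molecule carries 2 separate instances of a carboxylic acid group (-C(=O)OH) meeting every constraint; each maps to a distinct set of atoms, giving 2 matches.

2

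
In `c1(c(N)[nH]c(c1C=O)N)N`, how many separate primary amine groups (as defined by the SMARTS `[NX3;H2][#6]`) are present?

3

[NX3;H2][#6] is the SMARTS for a primary amine: a trivalent nitrogen with two H attached to carbon.
The molecule carries 3 separate instances of a primary amino group (-NH2) meeting every constraint; each maps to a distinct set of atoms, giving 3 matches.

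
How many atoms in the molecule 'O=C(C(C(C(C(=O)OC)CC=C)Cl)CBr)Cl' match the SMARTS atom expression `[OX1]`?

2

Check the 16 heavy atoms by environment: 6× C (X4) → no; 2× Cl (X1) → no; 4× C (X3) → no; 2× O (X1) → match; 1× O (X2) → no; 1× Br (X1) → no.
That gives 2 matching atoms.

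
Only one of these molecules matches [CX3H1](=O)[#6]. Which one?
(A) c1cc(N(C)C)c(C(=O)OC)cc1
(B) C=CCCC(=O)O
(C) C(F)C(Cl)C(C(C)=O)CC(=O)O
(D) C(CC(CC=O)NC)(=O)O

D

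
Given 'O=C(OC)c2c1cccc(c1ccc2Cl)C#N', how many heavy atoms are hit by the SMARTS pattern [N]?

1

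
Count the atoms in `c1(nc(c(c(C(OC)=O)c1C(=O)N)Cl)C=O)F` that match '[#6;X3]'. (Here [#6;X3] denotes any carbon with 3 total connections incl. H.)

8

The query [#6;X3] means: any carbon (aromatic or not) with three total connections.
Check the 17 heavy atoms by environment: 1× n (aromatic, X2) → no; 5× c (aromatic, X3) → match; 3× C (X3) → match; 3× O (X1) → no; 1× O (X2) → no; 1× C (X4) → no; 1× Cl (X1) → no; 1× N (X3) → no; 1× F (X1) → no.
Summing the matching environments: 5 + 3 = 8 matching atoms.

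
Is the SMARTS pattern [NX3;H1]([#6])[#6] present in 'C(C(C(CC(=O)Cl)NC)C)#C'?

Yes

The pattern [NX3;H1]([#6])[#6] describes a trivalent nitrogen with one H, bonded to two carbons — a secondary amine.
The molecule carries an N-methylamino group (-NHCH3), whose atoms satisfy every constraint of the query, so the pattern matches.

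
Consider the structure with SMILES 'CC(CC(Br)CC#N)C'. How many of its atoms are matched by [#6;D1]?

The query [#6;D1] means: carbon bonded to exactly one heavy atom.
Check the 9 heavy atoms by environment: 3× C (D2) → no; 2× C (D3) → no; 2× C (D1) → match; 1× N (D1) → no; 1× Br (D1) → no.
That gives 2 matching atoms.

2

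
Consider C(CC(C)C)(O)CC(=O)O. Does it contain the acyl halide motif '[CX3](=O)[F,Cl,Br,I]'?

No

The pattern [CX3](=O)[F,Cl,Br,I] describes a carbonyl carbon bonded to a halogen — an acyl halide.
The closest candidate here is a carboxylic acid group (-C(=O)OH), but the carbonyl is bonded to -OH, not to a halogen. No other fragment satisfies the full query, so there is no match.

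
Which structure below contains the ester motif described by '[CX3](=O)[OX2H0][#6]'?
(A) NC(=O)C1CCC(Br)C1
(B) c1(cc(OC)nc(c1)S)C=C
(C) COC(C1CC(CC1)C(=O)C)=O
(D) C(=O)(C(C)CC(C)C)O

C

[CX3](=O)[OX2H0][#6] describes a carbonyl carbon bonded to an oxygen that is itself bonded to carbon (no H on that O) (an ester).
(A) has a primary amide (-C(=O)NH2) but the carbonyl is bonded to N, not to an O-C linkage.
(B) has a methoxy ether (-OCH3) but the ether oxygen is not adjacent to a C=O carbon.
(C) contains a methyl-ester group (-C(=O)OCH3), which satisfies every atom and bond constraint.
(D) has a carboxylic acid group (-C(=O)OH) but the singly-bonded O carries H (OX2H1, not H0).
So the answer is (C).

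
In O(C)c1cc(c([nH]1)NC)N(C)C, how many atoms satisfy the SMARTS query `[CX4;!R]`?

4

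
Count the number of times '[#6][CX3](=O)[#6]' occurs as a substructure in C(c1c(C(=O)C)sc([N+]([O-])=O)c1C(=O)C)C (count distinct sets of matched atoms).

2

[#6][CX3](=O)[#6] is the SMARTS for a ketone: a carbonyl carbon (no H) flanked by two carbons.
The molecule carries 2 separate instances of an acetyl/ketone group (-C(=O)CH3) meeting every constraint; each maps to a distinct set of atoms, giving 2 matches.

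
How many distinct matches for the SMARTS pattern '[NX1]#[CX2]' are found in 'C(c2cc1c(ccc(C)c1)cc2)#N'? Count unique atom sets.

1

[NX1]#[CX2] is the SMARTS for a nitrile: a nitrogen triple-bonded to a two-connected carbon.
Exactly one fragment in the molecule meets all constraints, giving 1 match.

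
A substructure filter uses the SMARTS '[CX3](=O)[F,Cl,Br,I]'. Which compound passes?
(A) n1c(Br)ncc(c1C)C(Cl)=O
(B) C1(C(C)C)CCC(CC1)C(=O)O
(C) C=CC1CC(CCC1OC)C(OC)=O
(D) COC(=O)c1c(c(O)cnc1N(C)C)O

A

[CX3](=O)[F,Cl,Br,I] describes a carbonyl carbon bonded to a halogen (an acyl halide).
(A) contains an acyl chloride (-C(=O)Cl), which satisfies every atom and bond constraint.
(B) has a carboxylic acid group (-C(=O)OH) but the carbonyl is bonded to -OH, not to a halogen.
(C) has a methyl-ester group (-C(=O)OCH3) but the carbonyl is bonded to -O-C, not to a halogen.
(D) has a methyl-ester group (-C(=O)OCH3) but the carbonyl is bonded to -O-C, not to a halogen.
So the answer is (A).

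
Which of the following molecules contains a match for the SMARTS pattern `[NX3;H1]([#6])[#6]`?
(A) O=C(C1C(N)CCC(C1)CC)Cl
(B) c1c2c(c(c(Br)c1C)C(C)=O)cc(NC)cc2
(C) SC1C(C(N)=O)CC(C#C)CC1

B

[NX3;H1]([#6])[#6] describes a trivalent nitrogen with one H, bonded to two carbons (a secondary amine).
(A) has a primary amino group (-NH2) but the nitrogen has H2 and only one carbon neighbour.
(B) contains an N-methylamino group (-NHCH3), which satisfies every atom and bond constraint.
(C) has a primary amide (-C(=O)NH2) but the -C(=O)NH2 nitrogen has H2, not H1.
So the answer is (B).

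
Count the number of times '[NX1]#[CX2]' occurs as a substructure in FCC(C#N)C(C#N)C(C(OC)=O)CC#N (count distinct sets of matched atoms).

3

[NX1]#[CX2] is the SMARTS for a nitrile: a nitrogen triple-bonded to a two-connected carbon.
The molecule carries 3 separate instances of a nitrile (-C#N) meeting every constraint; each maps to a distinct set of atoms, giving 3 matches.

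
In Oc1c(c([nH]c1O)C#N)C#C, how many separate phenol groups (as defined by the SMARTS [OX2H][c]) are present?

[OX2H][c] is the SMARTS for a phenol: a hydroxyl oxygen attached to an aromatic carbon.
The molecule carries 2 separate instances of a hydroxyl group (-OH) meeting every constraint; each maps to a distinct set of atoms, giving 2 matches.

2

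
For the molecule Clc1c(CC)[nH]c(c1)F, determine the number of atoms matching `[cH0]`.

3

Check the 9 heavy atoms by environment: 1× n (aromatic, H1) → no; 3× c (aromatic, H0) → match; 1× c (aromatic, H1) → no; 1× C (H2) → no; 1× C (H3) → no; 1× F (H0) → no; 1× Cl (H0) → no.
That gives 3 matching atoms.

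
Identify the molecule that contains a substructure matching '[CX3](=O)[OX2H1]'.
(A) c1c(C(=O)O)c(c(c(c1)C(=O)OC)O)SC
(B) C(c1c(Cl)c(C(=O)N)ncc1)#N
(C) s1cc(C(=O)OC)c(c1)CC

A

[CX3](=O)[OX2H1] describes an sp2 carbon double-bonded to O and single-bonded to an -OH oxygen (a carboxylic acid).
(A) contains a carboxylic acid group (-C(=O)OH), which satisfies every atom and bond constraint.
(B) has a primary amide (-C(=O)NH2) but the carbonyl is bonded to N, not to an -OH oxygen.
(C) has a methyl-ester group (-C(=O)OCH3) but the singly-bonded O has no H (OX2H0, not OX2H1).
So the answer is (A).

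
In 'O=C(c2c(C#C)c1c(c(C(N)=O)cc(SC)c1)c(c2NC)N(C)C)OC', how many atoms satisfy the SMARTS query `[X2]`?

4

The query [X2] means: any atom with exactly two total connections (bonds + H).
Check the 26 heavy atoms by environment: 10× c (aromatic, X3) → no; 2× C (X3) → no; 2× O (X1) → no; 1× O (X2) → match; 5× C (X4) → no; 3× N (X3) → no; 2× C (X2) → match; 1× S (X2) → match.
Summing the matching environments: 1 + 2 + 1 = 4 matching atoms.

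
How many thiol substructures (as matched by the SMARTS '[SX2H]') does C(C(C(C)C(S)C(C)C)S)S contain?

3

[SX2H] is the SMARTS for a thiol: an aliphatic sulfur with two connections, one being H.
The molecule carries 3 separate instances of a thiol (-SH) meeting every constraint; each maps to a distinct set of atoms, giving 3 matches.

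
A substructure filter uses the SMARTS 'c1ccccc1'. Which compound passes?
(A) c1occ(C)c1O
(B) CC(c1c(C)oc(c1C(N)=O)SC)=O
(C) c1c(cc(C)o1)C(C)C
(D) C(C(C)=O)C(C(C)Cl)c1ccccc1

c1ccccc1 describes six aromatic carbons in a ring (a benzene ring).
(A) has a methyl group (-CH3) but no six-membered all-carbon aromatic ring is present.
(B) has a methyl group (-CH3) but no six-membered all-carbon aromatic ring is present.
(C) has a methyl group (-CH3) but no six-membered all-carbon aromatic ring is present.
(D) contains a phenyl ring, which satisfies every atom and bond constraint.
So the answer is (D).

D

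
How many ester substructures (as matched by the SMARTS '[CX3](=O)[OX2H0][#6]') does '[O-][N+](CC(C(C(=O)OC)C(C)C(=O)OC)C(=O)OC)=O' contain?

3

[CX3](=O)[OX2H0][#6] is the SMARTS for an ester: a carbonyl carbon bonded to an oxygen that is itself bonded to carbon (no H on that O).
The molecule carries 3 separate instances of a methyl-ester group (-C(=O)OCH3) meeting every constraint; each maps to a distinct set of atoms, giving 3 matches.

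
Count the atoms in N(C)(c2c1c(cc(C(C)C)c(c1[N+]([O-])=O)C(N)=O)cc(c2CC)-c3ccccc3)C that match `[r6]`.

16

Check the 30 heavy atoms by environment: 16× c (aromatic, in 6-ring) → match; 8× C (acyclic) → no; 2× O (acyclic) → no; 2× N (acyclic) → no; 1× N (charge +1, acyclic) → no; 1× O (charge -1, acyclic) → no.
That gives 16 matching atoms.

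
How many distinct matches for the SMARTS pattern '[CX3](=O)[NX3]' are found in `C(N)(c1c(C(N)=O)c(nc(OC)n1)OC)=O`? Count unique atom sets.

2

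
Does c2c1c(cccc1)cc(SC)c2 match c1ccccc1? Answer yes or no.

Yes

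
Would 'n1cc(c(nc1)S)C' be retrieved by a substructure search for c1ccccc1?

The pattern c1ccccc1 describes six aromatic carbons in a ring — a benzene ring.
The closest candidate here is a methyl group (-CH3), but no six-membered all-carbon aromatic ring is present. No other fragment satisfies the full query, so there is no match.

No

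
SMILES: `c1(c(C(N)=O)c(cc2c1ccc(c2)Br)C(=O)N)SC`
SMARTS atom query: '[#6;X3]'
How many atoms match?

Check the 19 heavy atoms by environment: 10× c (aromatic, X3) → match; 2× C (X3) → match; 2× O (X1) → no; 2× N (X3) → no; 1× S (X2) → no; 1× C (X4) → no; 1× Br (X1) → no.
Summing the matching environments: 10 + 2 = 12 matching atoms.

12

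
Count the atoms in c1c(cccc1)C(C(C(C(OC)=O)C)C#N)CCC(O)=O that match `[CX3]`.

2

The query [CX3] means: C with X3: aliphatic carbon with exactly 3 total connections.
Check the 21 heavy atoms by environment: 7× C (X4) → no; 6× c (aromatic, X3) → no; 1× C (X2) → no; 1× N (X1) → no; 2× C (X3) → match; 2× O (X1) → no; 2× O (X2) → no.
That gives 2 matching atoms.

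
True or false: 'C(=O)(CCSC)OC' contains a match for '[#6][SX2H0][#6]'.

The pattern [#6][SX2H0][#6] describes an aliphatic sulfur bridging two carbons with no H on the sulfur — a thioether.
The molecule carries a methylthio ether (-SCH3), whose atoms satisfy every constraint of the query, so the pattern matches.

True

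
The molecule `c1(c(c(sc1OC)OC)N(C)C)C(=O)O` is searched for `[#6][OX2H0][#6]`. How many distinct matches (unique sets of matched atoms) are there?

2

[#6][OX2H0][#6] is the SMARTS for an ether: an aliphatic oxygen bridging two carbons with no H on the oxygen.
The molecule carries 2 separate instances of a methoxy ether (-OCH3) meeting every constraint; each maps to a distinct set of atoms, giving 2 matches.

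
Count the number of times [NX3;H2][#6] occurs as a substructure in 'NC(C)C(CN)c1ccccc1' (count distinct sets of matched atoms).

2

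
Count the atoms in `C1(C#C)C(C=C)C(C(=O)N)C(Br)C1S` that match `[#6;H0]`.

The query [#6;H0] means: any carbon with no attached hydrogen.
Check the 14 heavy atoms by environment: 7× C (H1) → no; 1× C (H2) → no; 2× C (H0) → match; 1× O (H0) → no; 1× N (H2) → no; 1× Br (H0) → no; 1× S (H1) → no.
That gives 2 matching atoms.

2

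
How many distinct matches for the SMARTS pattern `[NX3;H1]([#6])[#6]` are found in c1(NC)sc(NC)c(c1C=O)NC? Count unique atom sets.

3

[NX3;H1]([#6])[#6] is the SMARTS for a secondary amine: a trivalent nitrogen with one H, bonded to two carbons.
The molecule carries 3 separate instances of an N-methylamino group (-NHCH3) meeting every constraint; each maps to a distinct set of atoms, giving 3 matches.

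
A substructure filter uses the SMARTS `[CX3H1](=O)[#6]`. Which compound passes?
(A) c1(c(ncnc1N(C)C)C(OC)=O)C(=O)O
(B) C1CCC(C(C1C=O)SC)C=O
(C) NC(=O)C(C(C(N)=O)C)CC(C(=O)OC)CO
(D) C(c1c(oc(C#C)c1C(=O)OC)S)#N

[CX3H1](=O)[#6] describes an sp2 carbon with one H, double-bonded to O and single-bonded to carbon (an aldehyde).
(A) has a methyl-ester group (-C(=O)OCH3) but the carbonyl carbon has H0, not H1.
(B) contains an aldehyde (-CHO), which satisfies every atom and bond constraint.
(C) has a methyl-ester group (-C(=O)OCH3) but the carbonyl carbon has H0, not H1.
(D) has a methyl-ester group (-C(=O)OCH3) but the carbonyl carbon has H0, not H1.
So the answer is (B).

B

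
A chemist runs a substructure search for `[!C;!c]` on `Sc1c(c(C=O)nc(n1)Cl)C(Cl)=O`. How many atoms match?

The query [!C;!c] means: neither aliphatic nor aromatic carbon — same as [!#6].
Check the 13 heavy atoms by environment: 2× n (aromatic) → match; 4× c (aromatic) → no; 2× C → no; 2× O → match; 1× S → match; 2× Cl → match.
Summing the matching environments: 2 + 2 + 1 + 2 = 7 matching atoms.

7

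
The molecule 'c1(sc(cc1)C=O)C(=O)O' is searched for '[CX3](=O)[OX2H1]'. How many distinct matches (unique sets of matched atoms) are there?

1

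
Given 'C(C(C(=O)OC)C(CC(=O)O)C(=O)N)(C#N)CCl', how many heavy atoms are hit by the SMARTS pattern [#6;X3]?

3

The query [#6;X3] means: any carbon (aromatic or not) with three total connections.
Check the 18 heavy atoms by environment: 6× C (X4) → no; 1× C (X2) → no; 1× N (X1) → no; 3× C (X3) → match; 3× O (X1) → no; 2× O (X2) → no; 1× Cl (X1) → no; 1× N (X3) → no.
That gives 3 matching atoms.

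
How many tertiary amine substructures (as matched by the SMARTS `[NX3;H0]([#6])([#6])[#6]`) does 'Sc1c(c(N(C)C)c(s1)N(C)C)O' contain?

2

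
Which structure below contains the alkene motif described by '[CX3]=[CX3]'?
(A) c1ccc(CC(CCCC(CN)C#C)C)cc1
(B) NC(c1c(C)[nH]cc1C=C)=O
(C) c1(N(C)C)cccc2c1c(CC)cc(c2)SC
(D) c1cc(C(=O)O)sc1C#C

B

[CX3]=[CX3] describes a non-aromatic C=C double bond between two sp2 carbons (an alkene).
(A) has an ethynyl group (-C#CH) but the C-C bond is a triple bond, not a double bond.
(B) contains a vinyl group (-CH=CH2), which satisfies every atom and bond constraint.
(C) has an ethyl group (-CH2CH3) but its C-C bond is a single bond between CX4 carbons, not CX3=CX3.
(D) has an ethynyl group (-C#CH) but the C-C bond is a triple bond, not a double bond.
So the answer is (B).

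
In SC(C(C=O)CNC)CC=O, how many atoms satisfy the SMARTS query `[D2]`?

5

Check the 11 heavy atoms by environment: 4× C (D2) → match; 2× C (D3) → no; 2× O (D1) → no; 1× S (D1) → no; 1× N (D2) → match; 1× C (D1) → no.
Summing the matching environments: 4 + 1 = 5 matching atoms.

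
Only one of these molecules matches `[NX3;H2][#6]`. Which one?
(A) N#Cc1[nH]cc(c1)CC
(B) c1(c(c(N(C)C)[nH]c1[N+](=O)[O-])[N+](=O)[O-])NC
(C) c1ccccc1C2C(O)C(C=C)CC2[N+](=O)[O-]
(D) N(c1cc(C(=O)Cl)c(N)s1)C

D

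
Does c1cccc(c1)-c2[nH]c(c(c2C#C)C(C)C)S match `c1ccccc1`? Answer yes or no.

Yes

The pattern c1ccccc1 describes six aromatic carbons in a ring — a benzene ring.
The molecule carries a phenyl ring, whose atoms satisfy every constraint of the query, so the pattern matches.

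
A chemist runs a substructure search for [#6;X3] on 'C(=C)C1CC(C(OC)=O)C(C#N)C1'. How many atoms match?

The query [#6;X3] means: any carbon (aromatic or not) with three total connections.
Check the 13 heavy atoms by environment: 6× C (X4) → no; 3× C (X3) → match; 1× O (X1) → no; 1× O (X2) → no; 1× C (X2) → no; 1× N (X1) → no.
That gives 3 matching atoms.

3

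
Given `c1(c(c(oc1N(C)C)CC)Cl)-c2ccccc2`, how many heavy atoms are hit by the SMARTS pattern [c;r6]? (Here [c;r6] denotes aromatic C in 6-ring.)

Check the 17 heavy atoms by environment: 1× o (aromatic, in 5-ring) → no; 4× c (aromatic, in 5-ring) → no; 1× N (acyclic) → no; 4× C (acyclic) → no; 6× c (aromatic, in 6-ring) → match; 1× Cl (acyclic) → no.
That gives 6 matching atoms.

6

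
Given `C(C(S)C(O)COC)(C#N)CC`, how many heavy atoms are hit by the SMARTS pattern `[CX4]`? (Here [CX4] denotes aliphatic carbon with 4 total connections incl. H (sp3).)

7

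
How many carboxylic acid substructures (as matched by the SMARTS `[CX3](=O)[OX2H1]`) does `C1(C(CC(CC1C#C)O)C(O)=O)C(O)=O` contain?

2

[CX3](=O)[OX2H1] is the SMARTS for a carboxylic acid: an sp2 carbon double-bonded to O and single-bonded to an -OH oxygen.
The molecule carries 2 separate instances of a carboxylic acid group (-C(=O)OH) meeting every constraint; each maps to a distinct set of atoms, giving 2 matches.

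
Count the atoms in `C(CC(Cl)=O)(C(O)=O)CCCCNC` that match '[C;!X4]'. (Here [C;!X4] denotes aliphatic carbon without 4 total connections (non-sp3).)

2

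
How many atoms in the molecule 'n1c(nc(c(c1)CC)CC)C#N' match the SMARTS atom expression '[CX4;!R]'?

4

The query [CX4;!R] means: aliphatic carbon with four total connections, not in a ring.
Check the 12 heavy atoms by environment: 2× n (aromatic, X2, in 6-ring) → no; 4× c (aromatic, X3, in 6-ring) → no; 4× C (X4, acyclic) → match; 1× C (X2, acyclic) → no; 1× N (X1, acyclic) → no.
That gives 4 matching atoms.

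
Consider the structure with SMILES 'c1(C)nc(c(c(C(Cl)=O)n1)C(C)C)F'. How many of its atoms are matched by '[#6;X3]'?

5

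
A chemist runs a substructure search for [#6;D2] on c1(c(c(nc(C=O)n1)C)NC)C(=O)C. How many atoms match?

1

The query [#6;D2] means: any carbon bonded to exactly two heavy atoms.
Check the 14 heavy atoms by environment: 2× n (aromatic, D2) → no; 4× c (aromatic, D3) → no; 1× C (D3) → no; 2× O (D1) → no; 3× C (D1) → no; 1× N (D2) → no; 1× C (D2) → match.
That gives 1 matching atom.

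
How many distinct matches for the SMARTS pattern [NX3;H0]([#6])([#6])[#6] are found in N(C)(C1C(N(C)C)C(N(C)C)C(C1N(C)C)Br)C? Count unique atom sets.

4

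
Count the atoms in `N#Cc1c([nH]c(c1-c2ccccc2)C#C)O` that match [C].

Check the 16 heavy atoms by environment: 1× n (aromatic) → no; 10× c (aromatic) → no; 3× C → match; 1× N → no; 1× O → no.
That gives 3 matching atoms.

3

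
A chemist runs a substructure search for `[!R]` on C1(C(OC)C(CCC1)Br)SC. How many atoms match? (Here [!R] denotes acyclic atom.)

The query [!R] means: !R matches any atom not in a ring.
Check the 11 heavy atoms by environment: 6× C (in 6-ring) → no; 1× Br (acyclic) → match; 1× O (acyclic) → match; 2× C (acyclic) → match; 1× S (acyclic) → match.
Summing the matching environments: 1 + 1 + 2 + 1 = 5 matching atoms.

5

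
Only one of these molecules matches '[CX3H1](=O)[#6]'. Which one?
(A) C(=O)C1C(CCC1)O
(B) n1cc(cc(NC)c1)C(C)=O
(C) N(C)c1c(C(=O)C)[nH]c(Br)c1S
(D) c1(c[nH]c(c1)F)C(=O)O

A

[CX3H1](=O)[#6] describes an sp2 carbon with one H, double-bonded to O and single-bonded to carbon (an aldehyde).
(A) contains an aldehyde (-CHO), which satisfies every atom and bond constraint.
(B) has an acetyl/ketone group (-C(=O)CH3) but the carbonyl carbon has H0 (two carbon neighbours), not H1.
(C) has an acetyl/ketone group (-C(=O)CH3) but the carbonyl carbon has H0 (two carbon neighbours), not H1.
(D) has a carboxylic acid group (-C(=O)OH) but the carbonyl carbon has H0 and is bonded to O, not H1.
So the answer is (A).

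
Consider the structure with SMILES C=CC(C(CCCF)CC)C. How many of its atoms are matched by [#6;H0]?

0

The query [#6;H0] means: any carbon with no attached hydrogen.
Check the 11 heavy atoms by environment: 2× C (H3) → no; 3× C (H1) → no; 5× C (H2) → no; 1× F (H0) → no.
No environment satisfies the query, so 0 matching atoms.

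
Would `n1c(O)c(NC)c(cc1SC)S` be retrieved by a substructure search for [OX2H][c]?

The pattern [OX2H][c] describes a hydroxyl oxygen attached to an aromatic carbon — a phenol.
The molecule carries a hydroxyl group (-OH), whose atoms satisfy every constraint of the query, so the pattern matches.

Yes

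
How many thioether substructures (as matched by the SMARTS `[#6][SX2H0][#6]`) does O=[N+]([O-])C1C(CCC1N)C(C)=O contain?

0

[#6][SX2H0][#6] is the SMARTS for a thioether: an aliphatic sulfur bridging two carbons with no H on the sulfur.
No fragment in the molecule satisfies every constraint, giving 0 matches.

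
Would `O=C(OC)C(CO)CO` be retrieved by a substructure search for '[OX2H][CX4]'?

Yes

The pattern [OX2H][CX4] describes a hydroxyl oxygen bound to an sp3 (X4) carbon — an aliphatic alcohol.
The molecule carries a hydroxyl group (-OH), whose atoms satisfy every constraint of the query, so the pattern matches.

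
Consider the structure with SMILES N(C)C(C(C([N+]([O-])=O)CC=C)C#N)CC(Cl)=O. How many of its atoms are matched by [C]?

10

The query [C] means: uppercase C matches aliphatic (non-aromatic) carbon only.
Check the 17 heavy atoms by environment: 10× C → match; 2× N → no; 2× O → no; 1× Cl → no; 1× N (charge +1) → no; 1× O (charge -1) → no.
That gives 10 matching atoms.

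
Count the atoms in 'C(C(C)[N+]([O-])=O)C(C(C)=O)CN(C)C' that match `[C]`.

Check the 14 heavy atoms by environment: 9× C → match; 1× N (charge +1) → no; 1× O (charge -1) → no; 2× O → no; 1× N → no.
That gives 9 matching atoms.

9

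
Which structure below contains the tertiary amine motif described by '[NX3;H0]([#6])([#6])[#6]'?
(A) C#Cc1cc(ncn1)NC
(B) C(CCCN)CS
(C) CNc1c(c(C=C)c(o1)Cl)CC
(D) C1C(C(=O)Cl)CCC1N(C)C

D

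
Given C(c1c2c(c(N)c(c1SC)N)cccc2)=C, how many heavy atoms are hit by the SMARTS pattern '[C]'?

The query [C] means: uppercase C matches aliphatic (non-aromatic) carbon only.
Check the 16 heavy atoms by environment: 10× c (aromatic) → no; 3× C → match; 1× S → no; 2× N → no.
That gives 3 matching atoms.

3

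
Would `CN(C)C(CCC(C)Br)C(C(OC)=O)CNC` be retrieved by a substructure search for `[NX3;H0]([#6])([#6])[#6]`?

The pattern [NX3;H0]([#6])([#6])[#6] describes a trivalent nitrogen with no H, bonded to three carbons — a tertiary amine.
The molecule carries a dimethylamino group (-N(CH3)2), whose atoms satisfy every constraint of the query, so the pattern matches.

Yes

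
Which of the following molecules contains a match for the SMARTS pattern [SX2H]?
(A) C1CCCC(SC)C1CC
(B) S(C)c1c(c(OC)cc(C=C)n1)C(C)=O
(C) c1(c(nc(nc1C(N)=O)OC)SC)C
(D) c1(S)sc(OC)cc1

D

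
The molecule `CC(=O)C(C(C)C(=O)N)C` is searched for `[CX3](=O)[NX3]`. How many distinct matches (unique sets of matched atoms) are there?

[CX3](=O)[NX3] is the SMARTS for an amide: a carbonyl carbon bonded to a trivalent nitrogen.
Exactly one fragment in the molecule meets all constraints, giving 1 match.

1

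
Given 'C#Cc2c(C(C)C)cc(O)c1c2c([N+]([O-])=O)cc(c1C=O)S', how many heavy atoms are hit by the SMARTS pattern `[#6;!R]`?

6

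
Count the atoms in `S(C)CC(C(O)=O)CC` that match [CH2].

2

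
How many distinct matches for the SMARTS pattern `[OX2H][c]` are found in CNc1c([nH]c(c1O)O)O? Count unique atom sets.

3

[OX2H][c] is the SMARTS for a phenol: a hydroxyl oxygen attached to an aromatic carbon.
The molecule carries 3 separate instances of a hydroxyl group (-OH) meeting every constraint; each maps to a distinct set of atoms, giving 3 matches.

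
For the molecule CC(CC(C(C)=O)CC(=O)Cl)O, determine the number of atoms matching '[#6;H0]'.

Check the 12 heavy atoms by environment: 2× C (H3) → no; 2× C (H1) → no; 2× C (H2) → no; 1× O (H1) → no; 2× C (H0) → match; 2× O (H0) → no; 1× Cl (H0) → no.
That gives 2 matching atoms.

2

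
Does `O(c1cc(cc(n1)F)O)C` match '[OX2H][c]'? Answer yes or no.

Yes

The pattern [OX2H][c] describes a hydroxyl oxygen attached to an aromatic carbon — a phenol.
The molecule carries a hydroxyl group (-OH), whose atoms satisfy every constraint of the query, so the pattern matches.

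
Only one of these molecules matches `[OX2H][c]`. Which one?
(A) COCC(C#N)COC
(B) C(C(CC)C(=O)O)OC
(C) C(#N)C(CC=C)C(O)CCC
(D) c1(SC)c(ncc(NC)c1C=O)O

D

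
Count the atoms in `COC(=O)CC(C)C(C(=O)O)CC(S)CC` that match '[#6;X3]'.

2

The query [#6;X3] means: any carbon (aromatic or not) with three total connections.
Check the 16 heavy atoms by environment: 9× C (X4) → no; 1× S (X2) → no; 2× C (X3) → match; 2× O (X1) → no; 2× O (X2) → no.
That gives 2 matching atoms.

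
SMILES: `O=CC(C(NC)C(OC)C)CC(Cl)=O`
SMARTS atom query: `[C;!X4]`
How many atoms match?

2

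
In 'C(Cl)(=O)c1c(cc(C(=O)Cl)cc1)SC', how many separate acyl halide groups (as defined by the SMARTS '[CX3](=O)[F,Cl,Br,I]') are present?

2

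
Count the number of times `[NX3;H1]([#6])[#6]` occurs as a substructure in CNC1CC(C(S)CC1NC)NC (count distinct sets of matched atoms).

3

[NX3;H1]([#6])[#6] is the SMARTS for a secondary amine: a trivalent nitrogen with one H, bonded to two carbons.
The molecule carries 3 separate instances of an N-methylamino group (-NHCH3) meeting every constraint; each maps to a distinct set of atoms, giving 3 matches.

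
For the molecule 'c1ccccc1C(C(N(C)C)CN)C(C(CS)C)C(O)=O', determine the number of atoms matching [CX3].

1

The query [CX3] means: C with X3: aliphatic carbon with exactly 3 total connections.
Check the 21 heavy atoms by environment: 9× C (X4) → no; 2× N (X3) → no; 1× S (X2) → no; 1× C (X3) → match; 1× O (X1) → no; 1× O (X2) → no; 6× c (aromatic, X3) → no.
That gives 1 matching atom.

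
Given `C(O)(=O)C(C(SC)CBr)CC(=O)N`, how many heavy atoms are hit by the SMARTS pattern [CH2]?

The query [CH2] means: aliphatic carbon with exactly two hydrogens.
Check the 13 heavy atoms by environment: 2× C (H2) → match; 2× C (H1) → no; 2× C (H0) → no; 2× O (H0) → no; 1× N (H2) → no; 1× Br (H0) → no; 1× O (H1) → no; 1× S (H0) → no; 1× C (H3) → no.
That gives 2 matching atoms.

2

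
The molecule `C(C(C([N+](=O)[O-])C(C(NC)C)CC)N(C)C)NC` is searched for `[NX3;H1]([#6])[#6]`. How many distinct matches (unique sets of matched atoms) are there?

[NX3;H1]([#6])[#6] is the SMARTS for a secondary amine: a trivalent nitrogen with one H, bonded to two carbons.
The molecule carries 2 separate instances of an N-methylamino group (-NHCH3) meeting every constraint; each maps to a distinct set of atoms, giving 2 matches.

2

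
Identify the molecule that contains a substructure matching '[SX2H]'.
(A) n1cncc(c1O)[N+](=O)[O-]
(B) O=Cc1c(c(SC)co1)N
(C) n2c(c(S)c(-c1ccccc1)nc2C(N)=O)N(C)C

C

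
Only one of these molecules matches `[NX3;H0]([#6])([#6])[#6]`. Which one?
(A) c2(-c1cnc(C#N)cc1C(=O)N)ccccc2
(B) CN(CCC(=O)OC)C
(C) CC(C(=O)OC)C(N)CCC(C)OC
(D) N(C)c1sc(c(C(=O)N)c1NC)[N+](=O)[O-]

[NX3;H0]([#6])([#6])[#6] describes a trivalent nitrogen with no H, bonded to three carbons (a tertiary amine).
(A) has a primary amide (-C(=O)NH2) but the amide nitrogen has H2 and only one carbon neighbour.
(B) contains a dimethylamino group (-N(CH3)2), which satisfies every atom and bond constraint.
(C) has a primary amino group (-NH2) but the nitrogen has H2, not H0 with three carbons.
(D) has an N-methylamino group (-NHCH3) but the nitrogen still has one H (H1), not H0.
So the answer is (B).

B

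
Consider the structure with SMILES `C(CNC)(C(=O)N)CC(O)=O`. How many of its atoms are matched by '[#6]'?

6

The query [#6] means: #6 matches any atom with atomic number 6 (carbon, aromatic or aliphatic).
Check the 11 heavy atoms by environment: 6× C → match; 3× O → no; 2× N → no.
That gives 6 matching atoms.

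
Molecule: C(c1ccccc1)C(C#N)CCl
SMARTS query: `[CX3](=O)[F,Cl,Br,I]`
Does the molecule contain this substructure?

The pattern [CX3](=O)[F,Cl,Br,I] describes a carbonyl carbon bonded to a halogen — an acyl halide.
The closest candidate here is a chloro substituent, but the Cl is not on a carbonyl carbon. No other fragment satisfies the full query, so there is no match.

No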